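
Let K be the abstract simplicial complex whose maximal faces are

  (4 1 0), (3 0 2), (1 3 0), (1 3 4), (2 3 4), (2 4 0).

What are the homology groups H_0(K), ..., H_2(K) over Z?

We work with the vertex ordering 0 < 1 < 2 < 3 < 4. The simplices of K, each written with vertices in increasing order, are:

  0-simplices (5): [0], [1], [2], [3], [4]
  1-simplices (9): [0,1], [0,2], [0,3], [0,4], [1,3], [1,4], [2,3], [2,4], [3,4]
  2-simplices (6): [0,1,3], [0,1,4], [0,2,3], [0,2,4], [1,3,4], [2,3,4]

so the chain groups are C_0 ≅ Z^5, C_1 ≅ Z^9, C_2 ≅ Z^6.

∂_1: C_1 → C_0 sends each edge [p,q] (with p < q) to q − p. For instance
  ∂[0,3] = [3] − [0].
As a 5×9 matrix over Z this has rank 4, with invariant factors (1,1,1,1).

∂_2: C_2 → C_1 sends each 2-simplex [p,q,r] to [q,r] − [p,r] + [p,q]. For instance
  ∂[0,1,4] = [1,4] − [0,4] + [0,1],
  ∂[1,3,4] = [3,4] − [1,4] + [1,3].
This gives a 9×6 integer matrix of rank 5; reducing to Smith normal form yields diagonal entries (1,1,1,1,1).

Computing H_k = (kernel of ∂_k) / (image of ∂_{k+1}):

  H_0: rank C_0 − rank ∂_1 = 5 − 4 = 1, and the invariant factors of ∂_1 are all 1, so H_0 = Z.
  H_1: rank ker ∂_1 − rank ∂_2 = (9 − 4) − 5 = 0, and the invariant factors of ∂_2 are all 1, so H_1 = 0.
  H_2: rank ker ∂_2 − rank ∂_3 = (6 − 5) − 0 = 1, and there is no ∂_3, so H_2 = Z.

As a check, the Euler characteristic is 5 − 9 + 6 = 2, which agrees with 1 − 0 + 1 = 2.

H_0 ≅ Z,  H_1 = 0,  H_2 ≅ Z.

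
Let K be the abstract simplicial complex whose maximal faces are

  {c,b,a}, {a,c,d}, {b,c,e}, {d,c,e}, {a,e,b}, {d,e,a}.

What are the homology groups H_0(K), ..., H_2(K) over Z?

H_0 ≅ Z,  H_1 = 0,  H_2 ≅ Z.

We work with the vertex ordering a < b < c < d < e. The simplices of K, each written with vertices in increasing order, are:

  0-simplices (5): a, b, c, d, e
  1-simplices (9): ab, ac, ad, ae, bc, be, cd, ce, de
  2-simplices (6): abc, abe, acd, ade, bce, cde

Hence C_0 ≅ Z^5, C_1 ≅ Z^9, C_2 ≅ Z^6.

Boundary ∂_1: C_1 → C_0 is given by ∂[p,q] = [q] − [p]. For instance
  ∂ad = d − a.
This gives a 5×9 integer matrix of rank 4; reducing to Smith normal form yields diagonal entries (1,1,1,1).

Boundary ∂_2: C_2 → C_1 acts by ∂[p,q,r] = [q,r] − [p,r] + [p,q]. For instance
  ∂ade = de − ae + ad,
  ∂abe = be − ae + ab.
The resulting 9×6 matrix has rank 5, and its Smith normal form has invariant factors (1,1,1,1,1).

Reading off H_k = ker ∂_k / im ∂_{k+1}:

  H_0: rank C_0 − rank ∂_1 = 5 − 4 = 1, and the invariant factors of ∂_1 are all 1, so H_0 ≅ Z.
  H_1: rank ker ∂_1 − rank ∂_2 = (9 − 4) − 5 = 0, and the invariant factors of ∂_2 are all 1, so H_1 ≅ 0.
  H_2: rank ker ∂_2 − rank ∂_3 = (6 − 5) − 0 = 1, and there is no ∂_3, so H_2 ≅ Z.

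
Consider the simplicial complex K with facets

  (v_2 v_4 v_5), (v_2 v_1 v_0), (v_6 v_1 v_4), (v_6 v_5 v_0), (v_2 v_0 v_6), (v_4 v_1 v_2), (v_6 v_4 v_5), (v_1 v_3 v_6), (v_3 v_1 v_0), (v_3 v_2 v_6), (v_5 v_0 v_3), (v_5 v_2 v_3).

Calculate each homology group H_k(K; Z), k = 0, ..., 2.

We work with the vertex ordering v_0 < v_1 < v_2 < v_3 < v_4 < v_5 < v_6. The simplices of K, each written with vertices in increasing order, are:

  0-simplices (7): [v_0], [v_1], [v_2], [v_3], [v_4], [v_5], [v_6]
  1-simplices (18): (18 of them)
  2-simplices (12): (12 of them)

giving chain groups C_0 ≅ Z^7, C_1 ≅ Z^18, C_2 ≅ Z^12.

The boundary map ∂_1: C_1 → C_0 sends each edge [p,q] (with p < q) to q − p. For instance
  ∂[v_5,v_6] = [v_6] − [v_5].
The resulting 7×18 matrix has rank 6, and its Smith normal form has invariant factors (1,1,1,1,1,1).

The boundary map ∂_2: C_2 → C_1 maps a triangle to the signed sum of its edges. For instance
  ∂[v_0,v_3,v_5] = [v_3,v_5] − [v_0,v_5] + [v_0,v_3],
  ∂[v_1,v_4,v_6] = [v_4,v_6] − [v_1,v_6] + [v_1,v_4].
The resulting 18×12 matrix has rank 12, and its Smith normal form has invariant factors (1,1,1,1,1,1,1,1,1,1,1,2).

From H_k ≅ ker(∂_k) / im(∂_{k+1}) we obtain:

  H_0: rank C_0 − rank ∂_1 = 7 − 6 = 1, and the invariant factors of ∂_1 are all 1, so H_0 = Z.
  H_1: rank ker ∂_1 − rank ∂_2 = (18 − 6) − 12 = 0, and ∂_2 has invariant factor 2 > 1, so H_1 = Z/2Z.
  H_2: rank ker ∂_2 − rank ∂_3 = (12 − 12) − 0 = 0, and there is no ∂_3, so H_2 = 0.

As a check, the Euler characteristic is 7 − 18 + 12 = 1, which agrees with 1 − 0 + 0 = 1.

H_0 = Z,  H_1 = Z/2Z,  H_2 = 0.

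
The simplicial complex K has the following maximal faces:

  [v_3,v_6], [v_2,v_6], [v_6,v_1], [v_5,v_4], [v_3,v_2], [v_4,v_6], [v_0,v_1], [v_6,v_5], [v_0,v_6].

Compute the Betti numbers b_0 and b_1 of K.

Order the vertices as v_0 < v_1 < v_2 < v_3 < v_4 < v_5 < v_6. Listing each simplex with vertices in this order, K has dimension 1 with simplices:

  0-simplices (7): [v_0], [v_1], [v_2], [v_3], [v_4], [v_5], [v_6]
  1-simplices (9): [v_0,v_1], [v_0,v_6], [v_1,v_6], [v_2,v_3], [v_2,v_6], [v_3,v_6], [v_4,v_5], [v_4,v_6], [v_5,v_6]

Hence C_0 ≅ Z^7, C_1 ≅ Z^9.

The boundary map ∂_1: C_1 → C_0 maps an edge to its endpoints' difference, ∂[p,q] = q − p.
This gives a 7×9 integer matrix of rank 6; reducing to Smith normal form yields diagonal entries (1,1,1,1,1,1).

Reading off H_k = ker ∂_k / im ∂_{k+1}:

  H_0: rank C_0 − rank ∂_1 = 7 − 6 = 1, and the invariant factors of ∂_1 are all 1, so H_0 ≅ Z.
  H_1: rank ker ∂_1 − rank ∂_2 = (9 − 6) − 0 = 3, and there is no ∂_2, so H_1 ≅ Z^3.

As a check, the Euler characteristic is 7 − 9 = -2, which agrees with 1 − 3 = -2.

Hence the Betti numbers are b_0 = 1, b_1 = 3.

b_0 = 1, b_1 = 3.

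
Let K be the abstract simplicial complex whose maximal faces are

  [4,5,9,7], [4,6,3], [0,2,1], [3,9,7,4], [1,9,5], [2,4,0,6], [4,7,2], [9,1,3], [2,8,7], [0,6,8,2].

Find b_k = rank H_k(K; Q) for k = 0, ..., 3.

We work with the vertex ordering 0 < 1 < 2 < 3 < 4 < 5 < 6 < 7 < 8 < 9. The simplices of K, each written with vertices in increasing order, are:

  0-simplices (10): [0], [1], [2], [3], [4], [5], [6], [7], [8], [9]
  1-simplices (26): (26 of them)
  2-simplices (20): (20 of them)
  3-simplices (4): [0,2,4,6], [0,2,6,8], [3,4,7,9], [4,5,7,9]

Hence C_0 ≅ Z^10, C_1 ≅ Z^26, C_2 ≅ Z^20, C_3 ≅ Z^4.

The boundary map ∂_1: C_1 → C_0 is given by ∂[p,q] = [q] − [p].
The resulting 10×26 matrix has rank 9, and its Smith normal form has invariant factors (1,1,1,1,1,1,1,1,1).

∂_2: C_2 → C_1 sends each 2-simplex [p,q,r] to [q,r] − [p,r] + [p,q]. For instance
  ∂[0,4,6] = [4,6] − [0,6] + [0,4],
  ∂[3,7,9] = [7,9] − [3,9] + [3,7].
The 26×20 boundary matrix has rank 16 and Smith normal form diag(1,1,1,1,1,1,1,1,1,1,1,1,1,1,1,1).

Boundary ∂_3: C_3 → C_2 sends each 3-simplex σ to the alternating sum Σ_i (−1)^i (σ with its i-th vertex removed). For instance
  ∂[0,2,4,6] = [2,4,6] − [0,4,6] + [0,2,6] − [0,2,4],
  ∂[4,5,7,9] = [5,7,9] − [4,7,9] + [4,5,9] − [4,5,7].
This gives a 20×4 integer matrix of rank 4; reducing to Smith normal form yields diagonal entries (1,1,1,1).

Computing H_k = (kernel of ∂_k) / (image of ∂_{k+1}):

  H_0: rank C_0 − rank ∂_1 = 10 − 9 = 1, and the invariant factors of ∂_1 are all 1, so H_0 = Z.
  H_1: rank ker ∂_1 − rank ∂_2 = (26 − 9) − 16 = 1, and the invariant factors of ∂_2 are all 1, so H_1 = Z.
  H_2: rank ker ∂_2 − rank ∂_3 = (20 − 16) − 4 = 0, and the invariant factors of ∂_3 are all 1, so H_2 = 0.
  H_3: rank ker ∂_3 − rank ∂_4 = (4 − 4) − 0 = 0, and there is no ∂_4, so H_3 = 0.

As a check, the Euler characteristic is 10 − 26 + 20 − 4 = 0, which agrees with 1 − 1 + 0 − 0 = 0.

Hence the Betti numbers are b_0 = 1, b_1 = 1, b_2 = 0, b_3 = 0.

b_0 = 1, b_1 = 1, b_2 = 0, b_3 = 0.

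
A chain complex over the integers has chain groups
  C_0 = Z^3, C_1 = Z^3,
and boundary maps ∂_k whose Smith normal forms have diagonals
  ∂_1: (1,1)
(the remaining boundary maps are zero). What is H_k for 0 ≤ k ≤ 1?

H_0 ≅ Z,  H_1 ≅ Z.

H_0: b_0 = 3 − 0 − 2 = 1; torsion from ∂_1 factors > 1: none. So H_0 ≅ Z.
H_1: b_1 = 3 − 2 − 0 = 1; torsion from ∂_2 factors > 1: none. So H_1 ≅ Z.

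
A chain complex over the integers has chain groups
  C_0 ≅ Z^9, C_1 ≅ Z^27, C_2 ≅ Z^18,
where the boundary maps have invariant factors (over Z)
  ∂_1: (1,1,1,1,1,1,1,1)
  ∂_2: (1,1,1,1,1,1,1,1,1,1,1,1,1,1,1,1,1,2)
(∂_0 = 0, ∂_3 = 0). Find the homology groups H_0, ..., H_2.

H_0: b_0 = 9 − 0 − 8 = 1; torsion from ∂_1 factors > 1: none. So H_0 = Z.
H_1: b_1 = 27 − 8 − 18 = 1; torsion from ∂_2 factors > 1: [2]. So H_1 = Z ⊕ Z/2.
H_2: b_2 = 18 − 18 − 0 = 0; torsion from ∂_3 factors > 1: none. So H_2 = 0.

H_0 = Z,  H_1 = Z ⊕ Z/2,  H_2 = 0.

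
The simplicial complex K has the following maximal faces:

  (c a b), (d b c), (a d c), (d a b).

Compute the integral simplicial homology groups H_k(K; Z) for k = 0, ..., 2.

H_0 = Z,  H_1 = 0,  H_2 = Z.

Order the vertices as a < b < c < d. Listing each simplex with vertices in this order, K has dimension 2 with simplices:

  0-simplices (4): a, b, c, d
  1-simplices (6): ab, ac, ad, bc, bd, cd
  2-simplices (4): abc, abd, acd, bcd

Hence C_0 ≅ Z^4, C_1 ≅ Z^6, C_2 ≅ Z^4.

∂_1: C_1 → C_0 is given by ∂[p,q] = [q] − [p].
The resulting 4×6 matrix has rank 3, and its Smith normal form has invariant factors (1,1,1).

∂_2: C_2 → C_1 maps a triangle to the signed sum of its edges. For instance
  ∂abd = bd − ad + ab,
  ∂abc = bc − ac + ab.
This gives a 6×4 integer matrix of rank 3; reducing to Smith normal form yields diagonal entries (1,1,1).

Computing H_k = (kernel of ∂_k) / (image of ∂_{k+1}):

  H_0: rank C_0 − rank ∂_1 = 4 − 3 = 1, and the invariant factors of ∂_1 are all 1, so H_0 = Z.
  H_1: rank ker ∂_1 − rank ∂_2 = (6 − 3) − 3 = 0, and the invariant factors of ∂_2 are all 1, so H_1 = 0.
  H_2: rank ker ∂_2 − rank ∂_3 = (4 − 3) − 0 = 1, and there is no ∂_3, so H_2 = Z.

(K is a triangulation of the 2-sphere S^2.)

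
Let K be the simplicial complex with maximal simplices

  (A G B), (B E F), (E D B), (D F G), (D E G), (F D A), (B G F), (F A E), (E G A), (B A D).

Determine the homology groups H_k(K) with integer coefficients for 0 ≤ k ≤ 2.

H_0 = Z,  H_1 = Z/2Z,  H_2 = 0.

Order the vertices as A < B < D < E < F < G. Listing each simplex with vertices in this order, K has dimension 2 with simplices:

  0-simplices (6): A, B, D, E, F, G
  1-simplices (15): AB, AD, AE, AF, AG, BD, BE, BF, BG, DE, DF, DG, EF, EG, FG
  2-simplices (10): ABD, ABG, ADF, AEF, AEG, BDE, BEF, BFG, DEG, DFG

so the chain groups are C_0 ≅ Z^6, C_1 ≅ Z^15, C_2 ≅ Z^10.

The boundary map ∂_1: C_1 → C_0 sends each edge [p,q] (with p < q) to q − p. For instance
  ∂DG = G − D.
This gives a 6×15 integer matrix of rank 5; reducing to Smith normal form yields diagonal entries (1,1,1,1,1).

The boundary map ∂_2: C_2 → C_1 sends each 2-simplex [p,q,r] to [q,r] − [p,r] + [p,q]. For instance
  ∂DFG = FG − DG + DF,
  ∂BDE = DE − BE + BD.
As a 15×10 matrix over Z this has rank 10, with invariant factors (1,1,1,1,1,1,1,1,1,2).

Reading off H_k = ker ∂_k / im ∂_{k+1}:

  H_0: rank C_0 − rank ∂_1 = 6 − 5 = 1, and the invariant factors of ∂_1 are all 1, so H_0 ≅ Z.
  H_1: rank ker ∂_1 − rank ∂_2 = (15 − 5) − 10 = 0, and ∂_2 has invariant factor 2 > 1, so H_1 ≅ Z/2Z.
  H_2: rank ker ∂_2 − rank ∂_3 = (10 − 10) − 0 = 0, and there is no ∂_3, so H_2 ≅ 0.

As a check, the Euler characteristic is 6 − 15 + 10 = 1, which agrees with 1 − 0 + 0 = 1.
(K is a triangulation of the real projective plane RP^2.)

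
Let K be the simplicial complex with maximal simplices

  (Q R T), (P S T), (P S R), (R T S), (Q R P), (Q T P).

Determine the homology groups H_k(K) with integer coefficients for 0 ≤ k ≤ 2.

H_0 ≅ Z,  H_1 = 0,  H_2 ≅ Z.

Order the vertices as P < Q < R < S < T. Listing each simplex with vertices in this order, K has dimension 2 with simplices:

  0-simplices (5): P, Q, R, S, T
  1-simplices (9): PQ, PR, PS, PT, QR, QT, RS, RT, ST
  2-simplices (6): PQR, PQT, PRS, PST, QRT, RST

so the chain groups are C_0 ≅ Z^5, C_1 ≅ Z^9, C_2 ≅ Z^6.

The boundary map ∂_1: C_1 → C_0 is given by ∂[p,q] = [q] − [p].
The resulting 5×9 matrix has rank 4, and its Smith normal form has invariant factors (1,1,1,1).

∂_2: C_2 → C_1 maps a triangle to the signed sum of its edges. For instance
  ∂PST = ST − PT + PS,
  ∂QRT = RT − QT + QR.
The resulting 9×6 matrix has rank 5, and its Smith normal form has invariant factors (1,1,1,1,1).

Computing H_k = (kernel of ∂_k) / (image of ∂_{k+1}):

  H_0: rank C_0 − rank ∂_1 = 5 − 4 = 1, and the invariant factors of ∂_1 are all 1, so H_0 ≅ Z.
  H_1: rank ker ∂_1 − rank ∂_2 = (9 − 4) − 5 = 0, and the invariant factors of ∂_2 are all 1, so H_1 ≅ 0.
  H_2: rank ker ∂_2 − rank ∂_3 = (6 − 5) − 0 = 1, and there is no ∂_3, so H_2 ≅ Z.

As a check, the Euler characteristic is 5 − 9 + 6 = 2, which agrees with 1 − 0 + 1 = 2.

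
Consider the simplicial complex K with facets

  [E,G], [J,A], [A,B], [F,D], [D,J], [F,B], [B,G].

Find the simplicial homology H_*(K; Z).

Take the total order A < B < D < E < F < G < J on the vertex set. Then K (dimension 1) consists of the simplices:

  0-simplices (7): A, B, D, E, F, G, J
  1-simplices (7): AB, AJ, BF, BG, DF, DJ, EG

Hence C_0 ≅ Z^7, C_1 ≅ Z^7.

∂_1: C_1 → C_0 is given by ∂[p,q] = [q] − [p].
This gives a 7×7 integer matrix of rank 6; reducing to Smith normal form yields diagonal entries (1,1,1,1,1,1).

Reading off H_k = ker ∂_k / im ∂_{k+1}:

  H_0: rank C_0 − rank ∂_1 = 7 − 6 = 1, and the invariant factors of ∂_1 are all 1, so H_0 ≅ Z.
  H_1: rank ker ∂_1 − rank ∂_2 = (7 − 6) − 0 = 1, and there is no ∂_2, so H_1 ≅ Z.

As a check, the Euler characteristic is 7 − 7 = 0, which agrees with 1 − 1 = 0.

H_0 = Z,  H_1 = Z.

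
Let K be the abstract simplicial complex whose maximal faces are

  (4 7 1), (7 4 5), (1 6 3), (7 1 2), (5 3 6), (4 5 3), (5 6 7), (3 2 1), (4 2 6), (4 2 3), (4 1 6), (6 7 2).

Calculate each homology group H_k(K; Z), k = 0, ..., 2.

H_0 ≅ Z,  H_1 ≅ Z/2,  H_2 = 0.

Fix the vertex order 1 < 2 < 3 < 4 < 5 < 6 < 7 and write every simplex with vertices in increasing order. Then dim K = 2 and the simplices of K are:

  0-simplices (7): [1], [2], [3], [4], [5], [6], [7]
  1-simplices (18): [1,2], [1,3], [1,4], [1,6], [1,7], [2,3], [2,4], [2,6], [2,7], [3,4], [3,5], [3,6], [4,5], [4,6], [4,7], [5,6], [5,7], [6,7]
  2-simplices (12): [1,2,3], [1,2,7], [1,3,6], [1,4,6], [1,4,7], [2,3,4], [2,4,6], [2,6,7], [3,4,5], [3,5,6], [4,5,7], [5,6,7]

giving chain groups C_0 ≅ Z^7, C_1 ≅ Z^18, C_2 ≅ Z^12.

The boundary map ∂_1: C_1 → C_0 sends each edge [p,q] (with p < q) to q − p.
The 7×18 boundary matrix has rank 6 and Smith normal form diag(1,1,1,1,1,1).

Boundary ∂_2: C_2 → C_1 sends each 2-simplex [p,q,r] to [q,r] − [p,r] + [p,q]. For instance
  ∂[2,4,6] = [4,6] − [2,6] + [2,4],
  ∂[1,3,6] = [3,6] − [1,6] + [1,3].
As a 18×12 matrix over Z this has rank 12, with invariant factors (1,1,1,1,1,1,1,1,1,1,1,2).

Reading off H_k = ker ∂_k / im ∂_{k+1}:

  H_0: rank C_0 − rank ∂_1 = 7 − 6 = 1, and the invariant factors of ∂_1 are all 1, so H_0 = Z.
  H_1: rank ker ∂_1 − rank ∂_2 = (18 − 6) − 12 = 0, and ∂_2 has invariant factor 2 > 1, so H_1 = Z/2.
  H_2: rank ker ∂_2 − rank ∂_3 = (12 − 12) − 0 = 0, and there is no ∂_3, so H_2 = 0.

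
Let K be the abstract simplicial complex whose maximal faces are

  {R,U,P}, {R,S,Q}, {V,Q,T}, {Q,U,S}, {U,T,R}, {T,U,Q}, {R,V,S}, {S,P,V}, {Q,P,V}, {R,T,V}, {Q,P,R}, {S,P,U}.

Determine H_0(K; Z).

We work with the vertex ordering P < Q < R < S < T < U < V. The simplices of K, each written with vertices in increasing order, are:

  0-simplices (7): P, Q, R, S, T, U, V
  1-simplices (18): PQ, PR, PS, PU, PV, QR, QS, QT, QU, QV, RS, RT, RU, RV, SU, SV, TU, TV
  2-simplices (12): PQR, PQV, PRU, PSU, PSV, QRS, QSU, QTU, QTV, RSV, RTU, RTV

Hence C_0 ≅ Z^7, C_1 ≅ Z^18, C_2 ≅ Z^12.

Boundary ∂_1: C_1 → C_0 is given by ∂[p,q] = [q] − [p]. For instance
  ∂QT = T − Q.
The 7×18 boundary matrix has rank 6 and Smith normal form diag(1,1,1,1,1,1).

Boundary ∂_2: C_2 → C_1 maps a triangle to the signed sum of its edges. For instance
  ∂QTU = TU − QU + QT,
  ∂PQR = QR − PR + PQ.
The resulting 18×12 matrix has rank 12, and its Smith normal form has invariant factors (1,1,1,1,1,1,1,1,1,1,1,2).

Now H_k = ker ∂_k / im ∂_{k+1}, so:

  H_0: rank C_0 − rank ∂_1 = 7 − 6 = 1, and the invariant factors of ∂_1 are all 1, so H_0 ≅ Z.

H_0 ≅ Z.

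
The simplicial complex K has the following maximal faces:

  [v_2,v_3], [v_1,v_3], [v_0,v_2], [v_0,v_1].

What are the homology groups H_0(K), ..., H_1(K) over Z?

H_0 ≅ Z,  H_1 ≅ Z.

We work with the vertex ordering v_0 < v_1 < v_2 < v_3. The simplices of K, each written with vertices in increasing order, are:

  0-simplices (4): [v_0], [v_1], [v_2], [v_3]
  1-simplices (4): [v_0,v_1], [v_0,v_2], [v_1,v_3], [v_2,v_3]

so the chain groups are C_0 ≅ Z^4, C_1 ≅ Z^4.

∂_1: C_1 → C_0 maps an edge to its endpoints' difference, ∂[p,q] = q − p. For instance
  ∂[v_1,v_3] = [v_3] − [v_1].
As a 4×4 matrix over Z this has rank 3, with invariant factors (1,1,1).

Computing H_k = (kernel of ∂_k) / (image of ∂_{k+1}):

  H_0: rank C_0 − rank ∂_1 = 4 − 3 = 1, and the invariant factors of ∂_1 are all 1, so H_0 = Z.
  H_1: rank ker ∂_1 − rank ∂_2 = (4 − 3) − 0 = 1, and there is no ∂_2, so H_1 = Z.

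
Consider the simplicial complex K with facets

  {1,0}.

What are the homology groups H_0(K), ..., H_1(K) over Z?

Take the total order 0 < 1 on the vertex set. Then K (dimension 1) consists of the simplices:

  0-simplices (2): [0], [1]
  1-simplices (1): [0,1]

Hence C_0 ≅ Z^2, C_1 ≅ Z^1.

∂_1: C_1 → C_0 is given by ∂[p,q] = [q] − [p].
This gives a 2×1 integer matrix of rank 1; reducing to Smith normal form yields diagonal entries (1).

Computing H_k = (kernel of ∂_k) / (image of ∂_{k+1}):

  H_0: rank C_0 − rank ∂_1 = 2 − 1 = 1, and the invariant factors of ∂_1 are all 1, so H_0 ≅ Z.
  H_1: rank ker ∂_1 − rank ∂_2 = (1 − 1) − 0 = 0, and there is no ∂_2, so H_1 ≅ 0.

As a check, the Euler characteristic is 2 − 1 = 1, which agrees with 1 − 0 = 1.

H_0 ≅ Z,  H_1 = 0.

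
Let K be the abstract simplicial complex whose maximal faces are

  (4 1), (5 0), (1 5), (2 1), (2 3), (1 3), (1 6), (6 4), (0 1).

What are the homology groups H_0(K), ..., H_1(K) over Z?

H_0 ≅ Z,  H_1 ≅ Z^3.

K has 7 vertices, 9 edges.
rank ∂_0 = 0, rank ∂_1 = 6 ⇒ b_0 = 7 − 0 − 6 = 1; all invariant factors of ∂_1 are 1 so no torsion. So H_0 = Z.
rank ∂_1 = 6, rank ∂_2 = 0 ⇒ b_1 = 9 − 6 − 0 = 3. So H_1 = Z^3.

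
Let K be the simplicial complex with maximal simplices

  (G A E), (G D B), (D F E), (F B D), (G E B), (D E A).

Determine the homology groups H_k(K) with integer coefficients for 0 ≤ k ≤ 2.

H_0 ≅ Z,  H_1 ≅ Z,  H_2 = 0.

K has 6 vertices, 12 edges, 6 triangles.
rank ∂_0 = 0, rank ∂_1 = 5 ⇒ b_0 = 6 − 0 − 5 = 1; all invariant factors of ∂_1 are 1 so no torsion. So H_0 ≅ Z.
rank ∂_1 = 5, rank ∂_2 = 6 ⇒ b_1 = 12 − 5 − 6 = 1; all invariant factors of ∂_2 are 1 so no torsion. So H_1 ≅ Z.
rank ∂_2 = 6, rank ∂_3 = 0 ⇒ b_2 = 6 − 6 − 0 = 0. So H_2 ≅ 0.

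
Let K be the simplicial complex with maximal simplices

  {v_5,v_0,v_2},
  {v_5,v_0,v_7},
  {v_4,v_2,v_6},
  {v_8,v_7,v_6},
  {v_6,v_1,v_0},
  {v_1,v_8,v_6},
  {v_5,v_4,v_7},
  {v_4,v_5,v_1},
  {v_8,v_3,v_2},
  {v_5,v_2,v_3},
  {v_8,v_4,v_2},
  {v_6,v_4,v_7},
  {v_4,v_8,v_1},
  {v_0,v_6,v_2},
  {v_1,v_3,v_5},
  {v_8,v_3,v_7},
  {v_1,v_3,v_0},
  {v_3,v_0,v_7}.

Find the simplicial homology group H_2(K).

Fix the vertex order v_0 < v_1 < v_2 < v_3 < v_4 < v_5 < v_6 < v_7 < v_8 and write every simplex with vertices in increasing order. Then dim K = 2 and the simplices of K are:

  0-simplices (9): [v_0], [v_1], [v_2], [v_3], [v_4], [v_5], [v_6], [v_7], [v_8]
  1-simplices (27): (27 of them)
  2-simplices (18): (18 of them)

so the chain groups are C_0 ≅ Z^9, C_1 ≅ Z^27, C_2 ≅ Z^18.

The boundary map ∂_1: C_1 → C_0 is given by ∂[p,q] = [q] − [p].
As a 9×27 matrix over Z this has rank 8, with invariant factors (1,1,1,1,1,1,1,1).

Boundary ∂_2: C_2 → C_1 sends each 2-simplex [p,q,r] to [q,r] − [p,r] + [p,q]. For instance
  ∂[v_0,v_2,v_5] = [v_2,v_5] − [v_0,v_5] + [v_0,v_2],
  ∂[v_6,v_7,v_8] = [v_7,v_8] − [v_6,v_8] + [v_6,v_7].
The 27×18 boundary matrix has rank 18 and Smith normal form diag(1,1,1,1,1,1,1,1,1,1,1,1,1,1,1,1,1,2).

Reading off H_k = ker ∂_k / im ∂_{k+1}:

  H_2: rank ker ∂_2 − rank ∂_3 = (18 − 18) − 0 = 0, and there is no ∂_3, so H_2 ≅ 0.

H_2 ≅ 0.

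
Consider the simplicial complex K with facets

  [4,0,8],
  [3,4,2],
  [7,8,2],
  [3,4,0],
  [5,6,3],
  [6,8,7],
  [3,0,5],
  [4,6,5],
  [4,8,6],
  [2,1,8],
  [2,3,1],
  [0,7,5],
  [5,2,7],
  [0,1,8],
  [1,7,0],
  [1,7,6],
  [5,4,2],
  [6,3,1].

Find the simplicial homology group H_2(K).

H_2 ≅ 0.

Fix the vertex order 0 < 1 < 2 < 3 < 4 < 5 < 6 < 7 < 8 and write every simplex with vertices in increasing order. Then dim K = 2 and the simplices of K are:

  0-simplices (9): [0], [1], [2], [3], [4], [5], [6], [7], [8]
  1-simplices (27): (27 of them)
  2-simplices (18): [0,1,7], [0,1,8], [0,3,4], [0,3,5], [0,4,8], [0,5,7], [1,2,3], [1,2,8], [1,3,6], [1,6,7], [2,3,4], [2,4,5], [2,5,7], [2,7,8], [3,5,6], [4,5,6], [4,6,8], [6,7,8]

Hence C_0 ≅ Z^9, C_1 ≅ Z^27, C_2 ≅ Z^18.

The boundary map ∂_1: C_1 → C_0 sends each edge [p,q] (with p < q) to q − p. For instance
  ∂[6,8] = [8] − [6].
This gives a 9×27 integer matrix of rank 8; reducing to Smith normal form yields diagonal entries (1,1,1,1,1,1,1,1).

Boundary ∂_2: C_2 → C_1 maps a triangle to the signed sum of its edges. For instance
  ∂[0,3,5] = [3,5] − [0,5] + [0,3],
  ∂[2,4,5] = [4,5] − [2,5] + [2,4].
As a 27×18 matrix over Z this has rank 18, with invariant factors (1,1,1,1,1,1,1,1,1,1,1,1,1,1,1,1,1,2).

Reading off H_k = ker ∂_k / im ∂_{k+1}:

  H_2: rank ker ∂_2 − rank ∂_3 = (18 − 18) − 0 = 0, and there is no ∂_3, so H_2 = 0.

(K is a triangulation of the Klein bottle.)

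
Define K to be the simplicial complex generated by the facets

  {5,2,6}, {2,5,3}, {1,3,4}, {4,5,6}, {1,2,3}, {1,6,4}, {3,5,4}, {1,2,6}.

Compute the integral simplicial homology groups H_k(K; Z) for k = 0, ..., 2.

H_0 ≅ Z,  H_1 = 0,  H_2 ≅ Z.

Take the total order 1 < 2 < 3 < 4 < 5 < 6 on the vertex set. Then K (dimension 2) consists of the simplices:

  0-simplices (6): [1], [2], [3], [4], [5], [6]
  1-simplices (12): [1,2], [1,3], [1,4], [1,6], [2,3], [2,5], [2,6], [3,4], [3,5], [4,5], [4,6], [5,6]
  2-simplices (8): [1,2,3], [1,2,6], [1,3,4], [1,4,6], [2,3,5], [2,5,6], [3,4,5], [4,5,6]

giving chain groups C_0 ≅ Z^6, C_1 ≅ Z^12, C_2 ≅ Z^8.

Boundary ∂_1: C_1 → C_0 is given by ∂[p,q] = [q] − [p]. For instance
  ∂[1,3] = [3] − [1].
This gives a 6×12 integer matrix of rank 5; reducing to Smith normal form yields diagonal entries (1,1,1,1,1).

∂_2: C_2 → C_1 sends each 2-simplex [p,q,r] to [q,r] − [p,r] + [p,q]. For instance
  ∂[3,4,5] = [4,5] − [3,5] + [3,4],
  ∂[1,2,3] = [2,3] − [1,3] + [1,2].
This gives a 12×8 integer matrix of rank 7; reducing to Smith normal form yields diagonal entries (1,1,1,1,1,1,1).

From H_k ≅ ker(∂_k) / im(∂_{k+1}) we obtain:

  H_0: rank C_0 − rank ∂_1 = 6 − 5 = 1, and the invariant factors of ∂_1 are all 1, so H_0 = Z.
  H_1: rank ker ∂_1 − rank ∂_2 = (12 − 5) − 7 = 0, and the invariant factors of ∂_2 are all 1, so H_1 = 0.
  H_2: rank ker ∂_2 − rank ∂_3 = (8 − 7) − 0 = 1, and there is no ∂_3, so H_2 = Z.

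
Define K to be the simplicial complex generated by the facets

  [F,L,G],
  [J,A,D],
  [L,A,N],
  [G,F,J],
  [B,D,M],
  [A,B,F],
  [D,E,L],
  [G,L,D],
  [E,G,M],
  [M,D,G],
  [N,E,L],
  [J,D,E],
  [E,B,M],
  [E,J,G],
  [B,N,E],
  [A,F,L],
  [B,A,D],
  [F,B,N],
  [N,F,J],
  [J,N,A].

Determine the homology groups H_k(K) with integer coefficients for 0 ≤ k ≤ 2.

H_0 = Z,  H_1 = Z ⊕ Z/2Z,  H_2 = 0.

Take the total order A < B < D < E < F < G < J < L < M < N on the vertex set. Then K (dimension 2) consists of the simplices:

  0-simplices (10): A, B, D, E, F, G, J, L, M, N
  1-simplices (30): AB, AD, AF, AJ, AL, AN, BD, BE, BF, BM, BN, DE, DG, DJ, DL, DM, EG, EJ, EL, EM, EN, FG, FJ, FL, FN, GJ, GL, GM, JN, LN
  2-simplices (20): ABD, ABF, ADJ, AFL, AJN, ALN, BDM, BEM, BEN, BFN, DEJ, DEL, DGL, DGM, EGJ, EGM, ELN, FGJ, FGL, FJN

so the chain groups are C_0 ≅ Z^10, C_1 ≅ Z^30, C_2 ≅ Z^20.

Boundary ∂_1: C_1 → C_0 is given by ∂[p,q] = [q] − [p].
This gives a 10×30 integer matrix of rank 9; reducing to Smith normal form yields diagonal entries (1,1,1,1,1,1,1,1,1).

∂_2: C_2 → C_1 sends each 2-simplex [p,q,r] to [q,r] − [p,r] + [p,q]. For instance
  ∂FJN = JN − FN + FJ,
  ∂DGL = GL − DL + DG.
The resulting 30×20 matrix has rank 20, and its Smith normal form has invariant factors (1,1,1,1,1,1,1,1,1,1,1,1,1,1,1,1,1,1,1,2).

From H_k ≅ ker(∂_k) / im(∂_{k+1}) we obtain:

  H_0: rank C_0 − rank ∂_1 = 10 − 9 = 1, and the invariant factors of ∂_1 are all 1, so H_0 = Z.
  H_1: rank ker ∂_1 − rank ∂_2 = (30 − 9) − 20 = 1, and ∂_2 has invariant factor 2 > 1, so H_1 = Z ⊕ Z/2Z.
  H_2: rank ker ∂_2 − rank ∂_3 = (20 − 20) − 0 = 0, and there is no ∂_3, so H_2 = 0.

(K is a triangulation of the Klein bottle.)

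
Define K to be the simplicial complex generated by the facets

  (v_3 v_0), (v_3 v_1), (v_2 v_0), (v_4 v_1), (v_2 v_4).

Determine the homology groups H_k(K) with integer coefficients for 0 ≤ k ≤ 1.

H_0 ≅ Z,  H_1 ≅ Z.

Fix the vertex order v_0 < v_1 < v_2 < v_3 < v_4 and write every simplex with vertices in increasing order. Then dim K = 1 and the simplices of K are:

  0-simplices (5): [v_0], [v_1], [v_2], [v_3], [v_4]
  1-simplices (5): [v_0,v_2], [v_0,v_3], [v_1,v_3], [v_1,v_4], [v_2,v_4]

so the chain groups are C_0 ≅ Z^5, C_1 ≅ Z^5.

Boundary ∂_1: C_1 → C_0 sends each edge [p,q] (with p < q) to q − p.
The 5×5 boundary matrix has rank 4 and Smith normal form diag(1,1,1,1).

Reading off H_k = ker ∂_k / im ∂_{k+1}:

  H_0: rank C_0 − rank ∂_1 = 5 − 4 = 1, and the invariant factors of ∂_1 are all 1, so H_0 ≅ Z.
  H_1: rank ker ∂_1 − rank ∂_2 = (5 − 4) − 0 = 1, and there is no ∂_2, so H_1 ≅ Z.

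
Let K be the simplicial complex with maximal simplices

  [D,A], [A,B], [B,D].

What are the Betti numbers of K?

b_0 = 1, b_1 = 1.

We work with the vertex ordering A < B < D. The simplices of K, each written with vertices in increasing order, are:

  0-simplices (3): A, B, D
  1-simplices (3): AB, AD, BD

giving chain groups C_0 ≅ Z^3, C_1 ≅ Z^3.

∂_1: C_1 → C_0 maps an edge to its endpoints' difference, ∂[p,q] = q − p. For instance
  ∂AD = D − A.
The 3×3 boundary matrix has rank 2 and Smith normal form diag(1,1).

Reading off H_k = ker ∂_k / im ∂_{k+1}:

  H_0: rank C_0 − rank ∂_1 = 3 − 2 = 1, and the invariant factors of ∂_1 are all 1, so H_0 = Z.
  H_1: rank ker ∂_1 − rank ∂_2 = (3 − 2) − 0 = 1, and there is no ∂_2, so H_1 = Z.

Hence the Betti numbers are b_0 = 1, b_1 = 1.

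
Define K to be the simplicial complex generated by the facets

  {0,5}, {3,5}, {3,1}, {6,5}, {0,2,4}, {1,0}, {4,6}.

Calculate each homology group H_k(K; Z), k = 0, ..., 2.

H_0 = Z,  H_1 = Z^2,  H_2 = 0.

We work with the vertex ordering 0 < 1 < 2 < 3 < 4 < 5 < 6. The simplices of K, each written with vertices in increasing order, are:

  0-simplices (7): [0], [1], [2], [3], [4], [5], [6]
  1-simplices (9): [0,1], [0,2], [0,4], [0,5], [1,3], [2,4], [3,5], [4,6], [5,6]
  2-simplices (1): [0,2,4]

so the chain groups are C_0 ≅ Z^7, C_1 ≅ Z^9, C_2 ≅ Z^1.

∂_1: C_1 → C_0 is given by ∂[p,q] = [q] − [p].
This gives a 7×9 integer matrix of rank 6; reducing to Smith normal form yields diagonal entries (1,1,1,1,1,1).

The boundary map ∂_2: C_2 → C_1 maps a triangle to the signed sum of its edges. For instance
  ∂[0,2,4] = [2,4] − [0,4] + [0,2].
This gives a 9×1 integer matrix of rank 1; reducing to Smith normal form yields diagonal entries (1).

Reading off H_k = ker ∂_k / im ∂_{k+1}:

  H_0: rank C_0 − rank ∂_1 = 7 − 6 = 1, and the invariant factors of ∂_1 are all 1, so H_0 ≅ Z.
  H_1: rank ker ∂_1 − rank ∂_2 = (9 − 6) − 1 = 2, and the invariant factors of ∂_2 are all 1, so H_1 ≅ Z^2.
  H_2: rank ker ∂_2 − rank ∂_3 = (1 − 1) − 0 = 0, and there is no ∂_3, so H_2 ≅ 0.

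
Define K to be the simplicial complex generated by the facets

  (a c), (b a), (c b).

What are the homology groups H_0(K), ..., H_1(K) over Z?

We work with the vertex ordering a < b < c. The simplices of K, each written with vertices in increasing order, are:

  0-simplices (3): a, b, c
  1-simplices (3): ab, ac, bc

so the chain groups are C_0 ≅ Z^3, C_1 ≅ Z^3.

Boundary ∂_1: C_1 → C_0 maps an edge to its endpoints' difference, ∂[p,q] = q − p. For instance
  ∂bc = c − b.
The 3×3 boundary matrix has rank 2 and Smith normal form diag(1,1).

From H_k ≅ ker(∂_k) / im(∂_{k+1}) we obtain:

  H_0: rank C_0 − rank ∂_1 = 3 − 2 = 1, and the invariant factors of ∂_1 are all 1, so H_0 = Z.
  H_1: rank ker ∂_1 − rank ∂_2 = (3 − 2) − 0 = 1, and there is no ∂_2, so H_1 = Z.

H_0 = Z,  H_1 = Z.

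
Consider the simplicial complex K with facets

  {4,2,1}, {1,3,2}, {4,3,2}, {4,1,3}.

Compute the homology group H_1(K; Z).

H_1 ≅ 0.

Take the total order 1 < 2 < 3 < 4 on the vertex set. Then K (dimension 2) consists of the simplices:

  0-simplices (4): [1], [2], [3], [4]
  1-simplices (6): [1,2], [1,3], [1,4], [2,3], [2,4], [3,4]
  2-simplices (4): [1,2,3], [1,2,4], [1,3,4], [2,3,4]

giving chain groups C_0 ≅ Z^4, C_1 ≅ Z^6, C_2 ≅ Z^4.

Boundary ∂_1: C_1 → C_0 maps an edge to its endpoints' difference, ∂[p,q] = q − p. For instance
  ∂[2,3] = [3] − [2].
The 4×6 boundary matrix has rank 3 and Smith normal form diag(1,1,1).

Boundary ∂_2: C_2 → C_1 maps a triangle to the signed sum of its edges. For instance
  ∂[2,3,4] = [3,4] − [2,4] + [2,3],
  ∂[1,2,4] = [2,4] − [1,4] + [1,2].
This gives a 6×4 integer matrix of rank 3; reducing to Smith normal form yields diagonal entries (1,1,1).

Reading off H_k = ker ∂_k / im ∂_{k+1}:

  H_1: rank ker ∂_1 − rank ∂_2 = (6 − 3) − 3 = 0, and the invariant factors of ∂_2 are all 1, so H_1 ≅ 0.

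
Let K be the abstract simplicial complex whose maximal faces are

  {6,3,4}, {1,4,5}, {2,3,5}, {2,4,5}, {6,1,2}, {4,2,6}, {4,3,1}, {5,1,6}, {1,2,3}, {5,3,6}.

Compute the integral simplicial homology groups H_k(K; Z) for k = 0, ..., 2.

H_0 ≅ Z,  H_1 ≅ Z/2Z,  H_2 = 0.

Fix the vertex order 1 < 2 < 3 < 4 < 5 < 6 and write every simplex with vertices in increasing order. Then dim K = 2 and the simplices of K are:

  0-simplices (6): [1], [2], [3], [4], [5], [6]
  1-simplices (15): [1,2], [1,3], [1,4], [1,5], [1,6], [2,3], [2,4], [2,5], [2,6], [3,4], [3,5], [3,6], [4,5], [4,6], [5,6]
  2-simplices (10): [1,2,3], [1,2,6], [1,3,4], [1,4,5], [1,5,6], [2,3,5], [2,4,5], [2,4,6], [3,4,6], [3,5,6]

giving chain groups C_0 ≅ Z^6, C_1 ≅ Z^15, C_2 ≅ Z^10.

∂_1: C_1 → C_0 maps an edge to its endpoints' difference, ∂[p,q] = q − p.
As a 6×15 matrix over Z this has rank 5, with invariant factors (1,1,1,1,1).

The boundary map ∂_2: C_2 → C_1 sends each 2-simplex [p,q,r] to [q,r] − [p,r] + [p,q]. For instance
  ∂[2,4,6] = [4,6] − [2,6] + [2,4],
  ∂[1,2,3] = [2,3] − [1,3] + [1,2].
The resulting 15×10 matrix has rank 10, and its Smith normal form has invariant factors (1,1,1,1,1,1,1,1,1,2).

Now H_k = ker ∂_k / im ∂_{k+1}, so:

  H_0: rank C_0 − rank ∂_1 = 6 − 5 = 1, and the invariant factors of ∂_1 are all 1, so H_0 = Z.
  H_1: rank ker ∂_1 − rank ∂_2 = (15 − 5) − 10 = 0, and ∂_2 has invariant factor 2 > 1, so H_1 = Z/2Z.
  H_2: rank ker ∂_2 − rank ∂_3 = (10 − 10) − 0 = 0, and there is no ∂_3, so H_2 = 0.

(K is a triangulation of the real projective plane RP^2.)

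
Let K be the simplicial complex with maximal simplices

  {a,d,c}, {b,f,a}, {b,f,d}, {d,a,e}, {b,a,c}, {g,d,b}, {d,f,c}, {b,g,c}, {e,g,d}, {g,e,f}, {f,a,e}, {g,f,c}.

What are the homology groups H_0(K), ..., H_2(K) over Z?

H_0 = Z,  H_1 = Z/2,  H_2 = 0.

Order the vertices as a < b < c < d < e < f < g. Listing each simplex with vertices in this order, K has dimension 2 with simplices:

  0-simplices (7): a, b, c, d, e, f, g
  1-simplices (18): ab, ac, ad, ae, af, bc, bd, bf, bg, cd, cf, cg, de, df, dg, ef, eg, fg
  2-simplices (12): abc, abf, acd, ade, aef, bcg, bdf, bdg, cdf, cfg, deg, efg

giving chain groups C_0 ≅ Z^7, C_1 ≅ Z^18, C_2 ≅ Z^12.

Boundary ∂_1: C_1 → C_0 sends each edge [p,q] (with p < q) to q − p.
The 7×18 boundary matrix has rank 6 and Smith normal form diag(1,1,1,1,1,1).

The boundary map ∂_2: C_2 → C_1 maps a triangle to the signed sum of its edges. For instance
  ∂ade = de − ae + ad,
  ∂acd = cd − ad + ac.
The resulting 18×12 matrix has rank 12, and its Smith normal form has invariant factors (1,1,1,1,1,1,1,1,1,1,1,2).

Computing H_k = (kernel of ∂_k) / (image of ∂_{k+1}):

  H_0: rank C_0 − rank ∂_1 = 7 − 6 = 1, and the invariant factors of ∂_1 are all 1, so H_0 ≅ Z.
  H_1: rank ker ∂_1 − rank ∂_2 = (18 − 6) − 12 = 0, and ∂_2 has invariant factor 2 > 1, so H_1 ≅ Z/2.
  H_2: rank ker ∂_2 − rank ∂_3 = (12 − 12) − 0 = 0, and there is no ∂_3, so H_2 ≅ 0.

(K is a triangulation of the real projective plane RP^2.)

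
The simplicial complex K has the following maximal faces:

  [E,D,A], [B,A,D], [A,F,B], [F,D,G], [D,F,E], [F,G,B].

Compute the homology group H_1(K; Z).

Order the vertices as A < B < D < E < F < G. Listing each simplex with vertices in this order, K has dimension 2 with simplices:

  0-simplices (6): A, B, D, E, F, G
  1-simplices (12): AB, AD, AE, AF, BD, BF, BG, DE, DF, DG, EF, FG
  2-simplices (6): ABD, ABF, ADE, BFG, DEF, DFG

giving chain groups C_0 ≅ Z^6, C_1 ≅ Z^12, C_2 ≅ Z^6.

Boundary ∂_1: C_1 → C_0 maps an edge to its endpoints' difference, ∂[p,q] = q − p. For instance
  ∂BF = F − B.
As a 6×12 matrix over Z this has rank 5, with invariant factors (1,1,1,1,1).

∂_2: C_2 → C_1 acts by ∂[p,q,r] = [q,r] − [p,r] + [p,q]. For instance
  ∂ABD = BD − AD + AB,
  ∂BFG = FG − BG + BF.
As a 12×6 matrix over Z this has rank 6, with invariant factors (1,1,1,1,1,1).

Now H_k = ker ∂_k / im ∂_{k+1}, so:

  H_1: rank ker ∂_1 − rank ∂_2 = (12 − 5) − 6 = 1, and the invariant factors of ∂_2 are all 1, so H_1 = Z.

H_1 = Z.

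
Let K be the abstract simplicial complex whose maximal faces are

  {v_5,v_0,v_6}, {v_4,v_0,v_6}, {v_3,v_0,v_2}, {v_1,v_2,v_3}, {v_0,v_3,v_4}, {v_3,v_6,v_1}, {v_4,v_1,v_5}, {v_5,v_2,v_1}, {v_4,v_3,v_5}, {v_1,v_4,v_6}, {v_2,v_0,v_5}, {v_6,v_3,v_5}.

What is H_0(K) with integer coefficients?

K has 7 vertices, 18 edges, 12 triangles.
rank ∂_0 = 0, rank ∂_1 = 6 ⇒ b_0 = 7 − 0 − 6 = 1; all invariant factors of ∂_1 are 1 so no torsion. So H_0 ≅ Z.

H_0 = Z.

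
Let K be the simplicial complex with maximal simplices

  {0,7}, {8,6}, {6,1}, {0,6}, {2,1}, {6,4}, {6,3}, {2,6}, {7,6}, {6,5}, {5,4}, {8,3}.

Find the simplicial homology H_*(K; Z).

H_0 ≅ Z,  H_1 ≅ Z^4.

Fix the vertex order 0 < 1 < 2 < 3 < 4 < 5 < 6 < 7 < 8 and write every simplex with vertices in increasing order. Then dim K = 1 and the simplices of K are:

  0-simplices (9): [0], [1], [2], [3], [4], [5], [6], [7], [8]
  1-simplices (12): [0,6], [0,7], [1,2], [1,6], [2,6], [3,6], [3,8], [4,5], [4,6], [5,6], [6,7], [6,8]

so the chain groups are C_0 ≅ Z^9, C_1 ≅ Z^12.

The boundary map ∂_1: C_1 → C_0 sends each edge [p,q] (with p < q) to q − p. For instance
  ∂[4,6] = [6] − [4].
This gives a 9×12 integer matrix of rank 8; reducing to Smith normal form yields diagonal entries (1,1,1,1,1,1,1,1).

Reading off H_k = ker ∂_k / im ∂_{k+1}:

  H_0: rank C_0 − rank ∂_1 = 9 − 8 = 1, and the invariant factors of ∂_1 are all 1, so H_0 = Z.
  H_1: rank ker ∂_1 − rank ∂_2 = (12 − 8) − 0 = 4, and there is no ∂_2, so H_1 = Z^4.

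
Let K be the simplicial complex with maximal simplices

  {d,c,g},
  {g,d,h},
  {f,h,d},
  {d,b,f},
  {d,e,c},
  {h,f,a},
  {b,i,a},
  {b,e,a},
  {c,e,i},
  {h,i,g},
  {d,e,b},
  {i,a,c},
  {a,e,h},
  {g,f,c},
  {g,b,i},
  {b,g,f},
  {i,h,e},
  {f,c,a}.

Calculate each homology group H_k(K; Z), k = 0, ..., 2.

H_0 = Z,  H_1 = Z ⊕ Z/2Z,  H_2 = 0.

K has 9 vertices, 27 edges, 18 triangles.
rank ∂_0 = 0, rank ∂_1 = 8 ⇒ b_0 = 9 − 0 − 8 = 1; all invariant factors of ∂_1 are 1 so no torsion. So H_0 ≅ Z.
rank ∂_1 = 8, rank ∂_2 = 18 ⇒ b_1 = 27 − 8 − 18 = 1; ∂_2 has invariant factor(s) [2] giving torsion. So H_1 ≅ Z ⊕ Z/2Z.
rank ∂_2 = 18, rank ∂_3 = 0 ⇒ b_2 = 18 − 18 − 0 = 0. So H_2 ≅ 0.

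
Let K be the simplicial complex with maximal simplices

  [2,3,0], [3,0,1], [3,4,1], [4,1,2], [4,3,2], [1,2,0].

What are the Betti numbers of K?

We work with the vertex ordering 0 < 1 < 2 < 3 < 4. The simplices of K, each written with vertices in increasing order, are:

  0-simplices (5): [0], [1], [2], [3], [4]
  1-simplices (9): [0,1], [0,2], [0,3], [1,2], [1,3], [1,4], [2,3], [2,4], [3,4]
  2-simplices (6): [0,1,2], [0,1,3], [0,2,3], [1,2,4], [1,3,4], [2,3,4]

giving chain groups C_0 ≅ Z^5, C_1 ≅ Z^9, C_2 ≅ Z^6.

Boundary ∂_1: C_1 → C_0 sends each edge [p,q] (with p < q) to q − p. For instance
  ∂[3,4] = [4] − [3].
This gives a 5×9 integer matrix of rank 4; reducing to Smith normal form yields diagonal entries (1,1,1,1).

∂_2: C_2 → C_1 maps a triangle to the signed sum of its edges. For instance
  ∂[0,1,2] = [1,2] − [0,2] + [0,1],
  ∂[1,3,4] = [3,4] − [1,4] + [1,3].
As a 9×6 matrix over Z this has rank 5, with invariant factors (1,1,1,1,1).

Computing H_k = (kernel of ∂_k) / (image of ∂_{k+1}):

  H_0: rank C_0 − rank ∂_1 = 5 − 4 = 1, and the invariant factors of ∂_1 are all 1, so H_0 ≅ Z.
  H_1: rank ker ∂_1 − rank ∂_2 = (9 − 4) − 5 = 0, and the invariant factors of ∂_2 are all 1, so H_1 ≅ 0.
  H_2: rank ker ∂_2 − rank ∂_3 = (6 − 5) − 0 = 1, and there is no ∂_3, so H_2 ≅ Z.

As a check, the Euler characteristic is 5 − 9 + 6 = 2, which agrees with 1 − 0 + 1 = 2.

Hence the Betti numbers are b_0 = 1, b_1 = 0, b_2 = 1.

b_0 = 1, b_1 = 0, b_2 = 1.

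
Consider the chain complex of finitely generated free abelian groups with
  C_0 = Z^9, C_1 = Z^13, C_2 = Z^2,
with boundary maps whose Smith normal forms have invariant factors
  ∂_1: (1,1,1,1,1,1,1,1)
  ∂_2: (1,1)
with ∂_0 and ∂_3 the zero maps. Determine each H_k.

H_0: b_0 = 9 − 0 − 8 = 1; torsion from ∂_1 factors > 1: none. So H_0 = Z.
H_1: b_1 = 13 − 8 − 2 = 3; torsion from ∂_2 factors > 1: none. So H_1 = Z^3.
H_2: b_2 = 2 − 2 − 0 = 0; torsion from ∂_3 factors > 1: none. So H_2 = 0.

H_0 = Z,  H_1 = Z^3,  H_2 = 0.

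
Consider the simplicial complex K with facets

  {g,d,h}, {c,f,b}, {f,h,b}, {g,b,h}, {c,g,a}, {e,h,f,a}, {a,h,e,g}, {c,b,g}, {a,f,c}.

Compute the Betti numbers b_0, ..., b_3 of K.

b_0 = 1, b_1 = 0, b_2 = 1, b_3 = 0.

Order the vertices as a < b < c < d < e < f < g < h. Listing each simplex with vertices in this order, K has dimension 3 with simplices:

  0-simplices (8): a, b, c, d, e, f, g, h
  1-simplices (18): ac, ae, af, ag, ah, bc, bf, bg, bh, cf, cg, dg, dh, ef, eg, eh, fh, gh
  2-simplices (14): acf, acg, aef, aeg, aeh, afh, agh, bcf, bcg, bfh, bgh, dgh, efh, egh
  3-simplices (2): aefh, aegh

Hence C_0 ≅ Z^8, C_1 ≅ Z^18, C_2 ≅ Z^14, C_3 ≅ Z^2.

The boundary map ∂_1: C_1 → C_0 sends each edge [p,q] (with p < q) to q − p. For instance
  ∂dg = g − d.
As a 8×18 matrix over Z this has rank 7, with invariant factors (1,1,1,1,1,1,1).

The boundary map ∂_2: C_2 → C_1 sends each 2-simplex [p,q,r] to [q,r] − [p,r] + [p,q]. For instance
  ∂efh = fh − eh + ef,
  ∂bcg = cg − bg + bc.
As a 18×14 matrix over Z this has rank 11, with invariant factors (1,1,1,1,1,1,1,1,1,1,1).

The boundary map ∂_3: C_3 → C_2 sends each 3-simplex σ to the alternating sum Σ_i (−1)^i (σ with its i-th vertex removed). For instance
  ∂aefh = efh − afh + aeh − aef,
  ∂aegh = egh − agh + aeh − aeg.
The 14×2 boundary matrix has rank 2 and Smith normal form diag(1,1).

Reading off H_k = ker ∂_k / im ∂_{k+1}:

  H_0: rank C_0 − rank ∂_1 = 8 − 7 = 1, and the invariant factors of ∂_1 are all 1, so H_0 = Z.
  H_1: rank ker ∂_1 − rank ∂_2 = (18 − 7) − 11 = 0, and the invariant factors of ∂_2 are all 1, so H_1 = 0.
  H_2: rank ker ∂_2 − rank ∂_3 = (14 − 11) − 2 = 1, and the invariant factors of ∂_3 are all 1, so H_2 = Z.
  H_3: rank ker ∂_3 − rank ∂_4 = (2 − 2) − 0 = 0, and there is no ∂_4, so H_3 = 0.

Hence the Betti numbers are b_0 = 1, b_1 = 0, b_2 = 1, b_3 = 0.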